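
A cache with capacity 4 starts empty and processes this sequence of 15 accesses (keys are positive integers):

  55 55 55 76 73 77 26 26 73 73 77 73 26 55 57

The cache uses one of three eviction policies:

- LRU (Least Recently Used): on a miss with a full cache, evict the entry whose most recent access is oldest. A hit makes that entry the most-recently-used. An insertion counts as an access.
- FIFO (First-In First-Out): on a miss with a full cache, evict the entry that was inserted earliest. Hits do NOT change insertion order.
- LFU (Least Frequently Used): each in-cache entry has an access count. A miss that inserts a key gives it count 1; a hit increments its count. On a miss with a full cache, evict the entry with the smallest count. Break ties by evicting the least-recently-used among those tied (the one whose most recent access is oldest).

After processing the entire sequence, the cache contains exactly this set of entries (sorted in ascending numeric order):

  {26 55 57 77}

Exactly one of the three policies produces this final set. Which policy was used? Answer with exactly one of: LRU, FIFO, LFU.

Answer: FIFO

Derivation:
Simulating under each policy and comparing final sets:
  LRU: final set = {26 55 57 73} -> differs
  FIFO: final set = {26 55 57 77} -> MATCHES target
  LFU: final set = {26 55 57 73} -> differs
Only FIFO produces the target set.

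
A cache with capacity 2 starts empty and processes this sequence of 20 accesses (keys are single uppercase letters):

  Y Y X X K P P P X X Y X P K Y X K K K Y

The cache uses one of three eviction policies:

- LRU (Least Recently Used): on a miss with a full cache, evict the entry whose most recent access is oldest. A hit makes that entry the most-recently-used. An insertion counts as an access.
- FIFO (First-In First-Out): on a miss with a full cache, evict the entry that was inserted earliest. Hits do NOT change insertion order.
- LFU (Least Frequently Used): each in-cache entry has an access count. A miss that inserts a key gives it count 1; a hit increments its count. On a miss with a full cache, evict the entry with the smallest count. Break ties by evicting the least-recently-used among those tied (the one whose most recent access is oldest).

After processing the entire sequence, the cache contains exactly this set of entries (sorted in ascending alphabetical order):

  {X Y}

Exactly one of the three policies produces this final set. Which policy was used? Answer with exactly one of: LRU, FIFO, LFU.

Answer: LFU

Derivation:
Simulating under each policy and comparing final sets:
  LRU: final set = {K Y} -> differs
  FIFO: final set = {K Y} -> differs
  LFU: final set = {X Y} -> MATCHES target
Only LFU produces the target set.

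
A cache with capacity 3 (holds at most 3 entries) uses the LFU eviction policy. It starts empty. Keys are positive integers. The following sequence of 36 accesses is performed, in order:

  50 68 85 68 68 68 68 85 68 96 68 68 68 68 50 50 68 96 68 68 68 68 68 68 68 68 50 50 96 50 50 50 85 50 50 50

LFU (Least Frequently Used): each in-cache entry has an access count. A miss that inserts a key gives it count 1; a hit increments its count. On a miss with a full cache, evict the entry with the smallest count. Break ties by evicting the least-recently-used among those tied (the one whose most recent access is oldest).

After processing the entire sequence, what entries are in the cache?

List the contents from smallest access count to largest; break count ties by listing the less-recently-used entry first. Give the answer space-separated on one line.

LFU simulation (capacity=3):
  1. access 50: MISS. Cache: [50(c=1)]
  2. access 68: MISS. Cache: [50(c=1) 68(c=1)]
  3. access 85: MISS. Cache: [50(c=1) 68(c=1) 85(c=1)]
  4. access 68: HIT, count now 2. Cache: [50(c=1) 85(c=1) 68(c=2)]
  5. access 68: HIT, count now 3. Cache: [50(c=1) 85(c=1) 68(c=3)]
  6. access 68: HIT, count now 4. Cache: [50(c=1) 85(c=1) 68(c=4)]
  7. access 68: HIT, count now 5. Cache: [50(c=1) 85(c=1) 68(c=5)]
  8. access 85: HIT, count now 2. Cache: [50(c=1) 85(c=2) 68(c=5)]
  9. access 68: HIT, count now 6. Cache: [50(c=1) 85(c=2) 68(c=6)]
  10. access 96: MISS, evict 50(c=1). Cache: [96(c=1) 85(c=2) 68(c=6)]
  11. access 68: HIT, count now 7. Cache: [96(c=1) 85(c=2) 68(c=7)]
  12. access 68: HIT, count now 8. Cache: [96(c=1) 85(c=2) 68(c=8)]
  13. access 68: HIT, count now 9. Cache: [96(c=1) 85(c=2) 68(c=9)]
  14. access 68: HIT, count now 10. Cache: [96(c=1) 85(c=2) 68(c=10)]
  15. access 50: MISS, evict 96(c=1). Cache: [50(c=1) 85(c=2) 68(c=10)]
  16. access 50: HIT, count now 2. Cache: [85(c=2) 50(c=2) 68(c=10)]
  17. access 68: HIT, count now 11. Cache: [85(c=2) 50(c=2) 68(c=11)]
  18. access 96: MISS, evict 85(c=2). Cache: [96(c=1) 50(c=2) 68(c=11)]
  19. access 68: HIT, count now 12. Cache: [96(c=1) 50(c=2) 68(c=12)]
  20. access 68: HIT, count now 13. Cache: [96(c=1) 50(c=2) 68(c=13)]
  21. access 68: HIT, count now 14. Cache: [96(c=1) 50(c=2) 68(c=14)]
  22. access 68: HIT, count now 15. Cache: [96(c=1) 50(c=2) 68(c=15)]
  23. access 68: HIT, count now 16. Cache: [96(c=1) 50(c=2) 68(c=16)]
  24. access 68: HIT, count now 17. Cache: [96(c=1) 50(c=2) 68(c=17)]
  25. access 68: HIT, count now 18. Cache: [96(c=1) 50(c=2) 68(c=18)]
  26. access 68: HIT, count now 19. Cache: [96(c=1) 50(c=2) 68(c=19)]
  27. access 50: HIT, count now 3. Cache: [96(c=1) 50(c=3) 68(c=19)]
  28. access 50: HIT, count now 4. Cache: [96(c=1) 50(c=4) 68(c=19)]
  29. access 96: HIT, count now 2. Cache: [96(c=2) 50(c=4) 68(c=19)]
  30. access 50: HIT, count now 5. Cache: [96(c=2) 50(c=5) 68(c=19)]
  31. access 50: HIT, count now 6. Cache: [96(c=2) 50(c=6) 68(c=19)]
  32. access 50: HIT, count now 7. Cache: [96(c=2) 50(c=7) 68(c=19)]
  33. access 85: MISS, evict 96(c=2). Cache: [85(c=1) 50(c=7) 68(c=19)]
  34. access 50: HIT, count now 8. Cache: [85(c=1) 50(c=8) 68(c=19)]
  35. access 50: HIT, count now 9. Cache: [85(c=1) 50(c=9) 68(c=19)]
  36. access 50: HIT, count now 10. Cache: [85(c=1) 50(c=10) 68(c=19)]
Total: 29 hits, 7 misses, 4 evictions

Answer: 85 50 68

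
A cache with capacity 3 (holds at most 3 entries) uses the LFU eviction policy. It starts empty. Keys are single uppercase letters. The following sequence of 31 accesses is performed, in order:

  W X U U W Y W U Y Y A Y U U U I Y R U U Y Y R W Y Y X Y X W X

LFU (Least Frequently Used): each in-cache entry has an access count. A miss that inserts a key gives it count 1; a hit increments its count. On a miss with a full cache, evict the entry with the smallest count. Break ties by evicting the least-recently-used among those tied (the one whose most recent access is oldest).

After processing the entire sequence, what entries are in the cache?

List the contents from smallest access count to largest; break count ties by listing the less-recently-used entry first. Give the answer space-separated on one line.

LFU simulation (capacity=3):
  1. access W: MISS. Cache: [W(c=1)]
  2. access X: MISS. Cache: [W(c=1) X(c=1)]
  3. access U: MISS. Cache: [W(c=1) X(c=1) U(c=1)]
  4. access U: HIT, count now 2. Cache: [W(c=1) X(c=1) U(c=2)]
  5. access W: HIT, count now 2. Cache: [X(c=1) U(c=2) W(c=2)]
  6. access Y: MISS, evict X(c=1). Cache: [Y(c=1) U(c=2) W(c=2)]
  7. access W: HIT, count now 3. Cache: [Y(c=1) U(c=2) W(c=3)]
  8. access U: HIT, count now 3. Cache: [Y(c=1) W(c=3) U(c=3)]
  9. access Y: HIT, count now 2. Cache: [Y(c=2) W(c=3) U(c=3)]
  10. access Y: HIT, count now 3. Cache: [W(c=3) U(c=3) Y(c=3)]
  11. access A: MISS, evict W(c=3). Cache: [A(c=1) U(c=3) Y(c=3)]
  12. access Y: HIT, count now 4. Cache: [A(c=1) U(c=3) Y(c=4)]
  13. access U: HIT, count now 4. Cache: [A(c=1) Y(c=4) U(c=4)]
  14. access U: HIT, count now 5. Cache: [A(c=1) Y(c=4) U(c=5)]
  15. access U: HIT, count now 6. Cache: [A(c=1) Y(c=4) U(c=6)]
  16. access I: MISS, evict A(c=1). Cache: [I(c=1) Y(c=4) U(c=6)]
  17. access Y: HIT, count now 5. Cache: [I(c=1) Y(c=5) U(c=6)]
  18. access R: MISS, evict I(c=1). Cache: [R(c=1) Y(c=5) U(c=6)]
  19. access U: HIT, count now 7. Cache: [R(c=1) Y(c=5) U(c=7)]
  20. access U: HIT, count now 8. Cache: [R(c=1) Y(c=5) U(c=8)]
  21. access Y: HIT, count now 6. Cache: [R(c=1) Y(c=6) U(c=8)]
  22. access Y: HIT, count now 7. Cache: [R(c=1) Y(c=7) U(c=8)]
  23. access R: HIT, count now 2. Cache: [R(c=2) Y(c=7) U(c=8)]
  24. access W: MISS, evict R(c=2). Cache: [W(c=1) Y(c=7) U(c=8)]
  25. access Y: HIT, count now 8. Cache: [W(c=1) U(c=8) Y(c=8)]
  26. access Y: HIT, count now 9. Cache: [W(c=1) U(c=8) Y(c=9)]
  27. access X: MISS, evict W(c=1). Cache: [X(c=1) U(c=8) Y(c=9)]
  28. access Y: HIT, count now 10. Cache: [X(c=1) U(c=8) Y(c=10)]
  29. access X: HIT, count now 2. Cache: [X(c=2) U(c=8) Y(c=10)]
  30. access W: MISS, evict X(c=2). Cache: [W(c=1) U(c=8) Y(c=10)]
  31. access X: MISS, evict W(c=1). Cache: [X(c=1) U(c=8) Y(c=10)]
Total: 20 hits, 11 misses, 8 evictions

Answer: X U Y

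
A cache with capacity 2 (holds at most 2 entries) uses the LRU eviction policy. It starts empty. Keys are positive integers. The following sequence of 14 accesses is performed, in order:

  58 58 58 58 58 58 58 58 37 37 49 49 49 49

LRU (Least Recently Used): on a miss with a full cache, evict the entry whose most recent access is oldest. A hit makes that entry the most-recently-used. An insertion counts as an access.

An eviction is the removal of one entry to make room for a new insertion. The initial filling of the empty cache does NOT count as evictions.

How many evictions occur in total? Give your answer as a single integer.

Answer: 1

Derivation:
LRU simulation (capacity=2):
  1. access 58: MISS. Cache (LRU->MRU): [58]
  2. access 58: HIT. Cache (LRU->MRU): [58]
  3. access 58: HIT. Cache (LRU->MRU): [58]
  4. access 58: HIT. Cache (LRU->MRU): [58]
  5. access 58: HIT. Cache (LRU->MRU): [58]
  6. access 58: HIT. Cache (LRU->MRU): [58]
  7. access 58: HIT. Cache (LRU->MRU): [58]
  8. access 58: HIT. Cache (LRU->MRU): [58]
  9. access 37: MISS. Cache (LRU->MRU): [58 37]
  10. access 37: HIT. Cache (LRU->MRU): [58 37]
  11. access 49: MISS, evict 58. Cache (LRU->MRU): [37 49]
  12. access 49: HIT. Cache (LRU->MRU): [37 49]
  13. access 49: HIT. Cache (LRU->MRU): [37 49]
  14. access 49: HIT. Cache (LRU->MRU): [37 49]
Total: 11 hits, 3 misses, 1 evictions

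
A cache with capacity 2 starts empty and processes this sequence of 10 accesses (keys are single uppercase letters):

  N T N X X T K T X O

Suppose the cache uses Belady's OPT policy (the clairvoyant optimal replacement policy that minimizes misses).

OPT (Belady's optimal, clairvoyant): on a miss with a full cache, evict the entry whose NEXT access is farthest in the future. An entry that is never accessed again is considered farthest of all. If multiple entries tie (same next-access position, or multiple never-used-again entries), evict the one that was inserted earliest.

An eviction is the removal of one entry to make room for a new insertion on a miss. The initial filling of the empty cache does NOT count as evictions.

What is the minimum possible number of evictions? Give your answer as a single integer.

Answer: 4

Derivation:
OPT (Belady) simulation (capacity=2):
  1. access N: MISS. Cache: [N]
  2. access T: MISS. Cache: [N T]
  3. access N: HIT. Next use of N: never. Cache: [N T]
  4. access X: MISS, evict N (next use: never). Cache: [T X]
  5. access X: HIT. Next use of X: step 9. Cache: [T X]
  6. access T: HIT. Next use of T: step 8. Cache: [T X]
  7. access K: MISS, evict X (next use: step 9). Cache: [T K]
  8. access T: HIT. Next use of T: never. Cache: [T K]
  9. access X: MISS, evict T (next use: never). Cache: [K X]
  10. access O: MISS, evict K (next use: never). Cache: [X O]
Total: 4 hits, 6 misses, 4 evictions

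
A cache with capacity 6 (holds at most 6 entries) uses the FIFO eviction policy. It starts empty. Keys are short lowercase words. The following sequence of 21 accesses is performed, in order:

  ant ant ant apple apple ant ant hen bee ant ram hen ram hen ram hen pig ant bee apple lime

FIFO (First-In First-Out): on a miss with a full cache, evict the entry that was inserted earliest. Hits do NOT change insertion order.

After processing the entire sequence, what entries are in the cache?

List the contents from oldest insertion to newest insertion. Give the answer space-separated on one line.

Answer: apple hen bee ram pig lime

Derivation:
FIFO simulation (capacity=6):
  1. access ant: MISS. Cache (old->new): [ant]
  2. access ant: HIT. Cache (old->new): [ant]
  3. access ant: HIT. Cache (old->new): [ant]
  4. access apple: MISS. Cache (old->new): [ant apple]
  5. access apple: HIT. Cache (old->new): [ant apple]
  6. access ant: HIT. Cache (old->new): [ant apple]
  7. access ant: HIT. Cache (old->new): [ant apple]
  8. access hen: MISS. Cache (old->new): [ant apple hen]
  9. access bee: MISS. Cache (old->new): [ant apple hen bee]
  10. access ant: HIT. Cache (old->new): [ant apple hen bee]
  11. access ram: MISS. Cache (old->new): [ant apple hen bee ram]
  12. access hen: HIT. Cache (old->new): [ant apple hen bee ram]
  13. access ram: HIT. Cache (old->new): [ant apple hen bee ram]
  14. access hen: HIT. Cache (old->new): [ant apple hen bee ram]
  15. access ram: HIT. Cache (old->new): [ant apple hen bee ram]
  16. access hen: HIT. Cache (old->new): [ant apple hen bee ram]
  17. access pig: MISS. Cache (old->new): [ant apple hen bee ram pig]
  18. access ant: HIT. Cache (old->new): [ant apple hen bee ram pig]
  19. access bee: HIT. Cache (old->new): [ant apple hen bee ram pig]
  20. access apple: HIT. Cache (old->new): [ant apple hen bee ram pig]
  21. access lime: MISS, evict ant. Cache (old->new): [apple hen bee ram pig lime]
Total: 14 hits, 7 misses, 1 evictions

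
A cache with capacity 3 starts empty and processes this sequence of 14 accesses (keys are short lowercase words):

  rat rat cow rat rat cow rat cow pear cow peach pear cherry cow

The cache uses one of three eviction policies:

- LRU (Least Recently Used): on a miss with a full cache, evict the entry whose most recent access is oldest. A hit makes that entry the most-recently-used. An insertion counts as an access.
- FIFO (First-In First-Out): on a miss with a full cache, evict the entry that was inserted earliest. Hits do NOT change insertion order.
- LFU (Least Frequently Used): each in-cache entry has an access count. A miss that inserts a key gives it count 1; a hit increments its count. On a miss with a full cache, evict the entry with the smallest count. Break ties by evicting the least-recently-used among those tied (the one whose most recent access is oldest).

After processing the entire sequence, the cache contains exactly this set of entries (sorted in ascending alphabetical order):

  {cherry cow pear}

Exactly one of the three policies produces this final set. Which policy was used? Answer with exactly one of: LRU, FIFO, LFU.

Answer: LRU

Derivation:
Simulating under each policy and comparing final sets:
  LRU: final set = {cherry cow pear} -> MATCHES target
  FIFO: final set = {cherry cow peach} -> differs
  LFU: final set = {cherry cow rat} -> differs
Only LRU produces the target set.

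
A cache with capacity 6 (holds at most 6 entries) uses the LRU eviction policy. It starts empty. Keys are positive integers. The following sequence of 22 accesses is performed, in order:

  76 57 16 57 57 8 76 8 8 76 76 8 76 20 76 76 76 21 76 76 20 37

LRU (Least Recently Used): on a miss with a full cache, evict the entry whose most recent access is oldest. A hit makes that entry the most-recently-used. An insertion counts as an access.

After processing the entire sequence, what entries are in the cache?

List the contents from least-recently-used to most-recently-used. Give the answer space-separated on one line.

Answer: 57 8 21 76 20 37

Derivation:
LRU simulation (capacity=6):
  1. access 76: MISS. Cache (LRU->MRU): [76]
  2. access 57: MISS. Cache (LRU->MRU): [76 57]
  3. access 16: MISS. Cache (LRU->MRU): [76 57 16]
  4. access 57: HIT. Cache (LRU->MRU): [76 16 57]
  5. access 57: HIT. Cache (LRU->MRU): [76 16 57]
  6. access 8: MISS. Cache (LRU->MRU): [76 16 57 8]
  7. access 76: HIT. Cache (LRU->MRU): [16 57 8 76]
  8. access 8: HIT. Cache (LRU->MRU): [16 57 76 8]
  9. access 8: HIT. Cache (LRU->MRU): [16 57 76 8]
  10. access 76: HIT. Cache (LRU->MRU): [16 57 8 76]
  11. access 76: HIT. Cache (LRU->MRU): [16 57 8 76]
  12. access 8: HIT. Cache (LRU->MRU): [16 57 76 8]
  13. access 76: HIT. Cache (LRU->MRU): [16 57 8 76]
  14. access 20: MISS. Cache (LRU->MRU): [16 57 8 76 20]
  15. access 76: HIT. Cache (LRU->MRU): [16 57 8 20 76]
  16. access 76: HIT. Cache (LRU->MRU): [16 57 8 20 76]
  17. access 76: HIT. Cache (LRU->MRU): [16 57 8 20 76]
  18. access 21: MISS. Cache (LRU->MRU): [16 57 8 20 76 21]
  19. access 76: HIT. Cache (LRU->MRU): [16 57 8 20 21 76]
  20. access 76: HIT. Cache (LRU->MRU): [16 57 8 20 21 76]
  21. access 20: HIT. Cache (LRU->MRU): [16 57 8 21 76 20]
  22. access 37: MISS, evict 16. Cache (LRU->MRU): [57 8 21 76 20 37]
Total: 15 hits, 7 misses, 1 evictions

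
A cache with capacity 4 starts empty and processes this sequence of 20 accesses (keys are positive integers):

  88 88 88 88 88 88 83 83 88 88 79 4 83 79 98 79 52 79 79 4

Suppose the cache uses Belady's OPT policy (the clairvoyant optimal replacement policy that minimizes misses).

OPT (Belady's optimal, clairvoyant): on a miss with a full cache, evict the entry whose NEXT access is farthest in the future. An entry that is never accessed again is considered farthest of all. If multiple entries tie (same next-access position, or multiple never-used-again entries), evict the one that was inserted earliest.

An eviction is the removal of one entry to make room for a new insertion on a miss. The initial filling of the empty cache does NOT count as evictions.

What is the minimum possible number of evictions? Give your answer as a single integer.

OPT (Belady) simulation (capacity=4):
  1. access 88: MISS. Cache: [88]
  2. access 88: HIT. Next use of 88: step 3. Cache: [88]
  3. access 88: HIT. Next use of 88: step 4. Cache: [88]
  4. access 88: HIT. Next use of 88: step 5. Cache: [88]
  5. access 88: HIT. Next use of 88: step 6. Cache: [88]
  6. access 88: HIT. Next use of 88: step 9. Cache: [88]
  7. access 83: MISS. Cache: [88 83]
  8. access 83: HIT. Next use of 83: step 13. Cache: [88 83]
  9. access 88: HIT. Next use of 88: step 10. Cache: [88 83]
  10. access 88: HIT. Next use of 88: never. Cache: [88 83]
  11. access 79: MISS. Cache: [88 83 79]
  12. access 4: MISS. Cache: [88 83 79 4]
  13. access 83: HIT. Next use of 83: never. Cache: [88 83 79 4]
  14. access 79: HIT. Next use of 79: step 16. Cache: [88 83 79 4]
  15. access 98: MISS, evict 88 (next use: never). Cache: [83 79 4 98]
  16. access 79: HIT. Next use of 79: step 18. Cache: [83 79 4 98]
  17. access 52: MISS, evict 83 (next use: never). Cache: [79 4 98 52]
  18. access 79: HIT. Next use of 79: step 19. Cache: [79 4 98 52]
  19. access 79: HIT. Next use of 79: never. Cache: [79 4 98 52]
  20. access 4: HIT. Next use of 4: never. Cache: [79 4 98 52]
Total: 14 hits, 6 misses, 2 evictions

Answer: 2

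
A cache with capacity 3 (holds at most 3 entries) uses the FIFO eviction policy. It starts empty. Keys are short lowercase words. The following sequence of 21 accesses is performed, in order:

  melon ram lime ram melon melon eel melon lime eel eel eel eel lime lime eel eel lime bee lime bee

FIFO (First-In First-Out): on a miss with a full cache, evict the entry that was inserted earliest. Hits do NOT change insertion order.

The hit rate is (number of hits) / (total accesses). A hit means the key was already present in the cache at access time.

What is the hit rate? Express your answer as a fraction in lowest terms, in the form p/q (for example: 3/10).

FIFO simulation (capacity=3):
  1. access melon: MISS. Cache (old->new): [melon]
  2. access ram: MISS. Cache (old->new): [melon ram]
  3. access lime: MISS. Cache (old->new): [melon ram lime]
  4. access ram: HIT. Cache (old->new): [melon ram lime]
  5. access melon: HIT. Cache (old->new): [melon ram lime]
  6. access melon: HIT. Cache (old->new): [melon ram lime]
  7. access eel: MISS, evict melon. Cache (old->new): [ram lime eel]
  8. access melon: MISS, evict ram. Cache (old->new): [lime eel melon]
  9. access lime: HIT. Cache (old->new): [lime eel melon]
  10. access eel: HIT. Cache (old->new): [lime eel melon]
  11. access eel: HIT. Cache (old->new): [lime eel melon]
  12. access eel: HIT. Cache (old->new): [lime eel melon]
  13. access eel: HIT. Cache (old->new): [lime eel melon]
  14. access lime: HIT. Cache (old->new): [lime eel melon]
  15. access lime: HIT. Cache (old->new): [lime eel melon]
  16. access eel: HIT. Cache (old->new): [lime eel melon]
  17. access eel: HIT. Cache (old->new): [lime eel melon]
  18. access lime: HIT. Cache (old->new): [lime eel melon]
  19. access bee: MISS, evict lime. Cache (old->new): [eel melon bee]
  20. access lime: MISS, evict eel. Cache (old->new): [melon bee lime]
  21. access bee: HIT. Cache (old->new): [melon bee lime]
Total: 14 hits, 7 misses, 4 evictions

Hit rate = 14/21 = 2/3

Answer: 2/3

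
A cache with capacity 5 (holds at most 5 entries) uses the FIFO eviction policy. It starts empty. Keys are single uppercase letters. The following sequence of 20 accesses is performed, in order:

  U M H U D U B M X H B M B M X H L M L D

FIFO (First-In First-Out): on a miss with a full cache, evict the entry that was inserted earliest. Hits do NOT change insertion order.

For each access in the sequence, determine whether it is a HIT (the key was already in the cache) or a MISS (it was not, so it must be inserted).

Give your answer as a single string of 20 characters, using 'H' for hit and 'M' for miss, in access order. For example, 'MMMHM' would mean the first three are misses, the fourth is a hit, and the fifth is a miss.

Answer: MMMHMHMHMHHHHHHHMMHH

Derivation:
FIFO simulation (capacity=5):
  1. access U: MISS. Cache (old->new): [U]
  2. access M: MISS. Cache (old->new): [U M]
  3. access H: MISS. Cache (old->new): [U M H]
  4. access U: HIT. Cache (old->new): [U M H]
  5. access D: MISS. Cache (old->new): [U M H D]
  6. access U: HIT. Cache (old->new): [U M H D]
  7. access B: MISS. Cache (old->new): [U M H D B]
  8. access M: HIT. Cache (old->new): [U M H D B]
  9. access X: MISS, evict U. Cache (old->new): [M H D B X]
  10. access H: HIT. Cache (old->new): [M H D B X]
  11. access B: HIT. Cache (old->new): [M H D B X]
  12. access M: HIT. Cache (old->new): [M H D B X]
  13. access B: HIT. Cache (old->new): [M H D B X]
  14. access M: HIT. Cache (old->new): [M H D B X]
  15. access X: HIT. Cache (old->new): [M H D B X]
  16. access H: HIT. Cache (old->new): [M H D B X]
  17. access L: MISS, evict M. Cache (old->new): [H D B X L]
  18. access M: MISS, evict H. Cache (old->new): [D B X L M]
  19. access L: HIT. Cache (old->new): [D B X L M]
  20. access D: HIT. Cache (old->new): [D B X L M]
Total: 12 hits, 8 misses, 3 evictions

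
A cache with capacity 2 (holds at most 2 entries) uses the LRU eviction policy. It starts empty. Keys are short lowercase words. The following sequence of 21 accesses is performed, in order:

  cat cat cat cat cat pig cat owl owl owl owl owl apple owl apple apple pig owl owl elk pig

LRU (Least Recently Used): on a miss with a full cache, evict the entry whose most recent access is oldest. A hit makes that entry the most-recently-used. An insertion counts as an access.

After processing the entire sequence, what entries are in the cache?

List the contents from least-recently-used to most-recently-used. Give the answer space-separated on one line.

Answer: elk pig

Derivation:
LRU simulation (capacity=2):
  1. access cat: MISS. Cache (LRU->MRU): [cat]
  2. access cat: HIT. Cache (LRU->MRU): [cat]
  3. access cat: HIT. Cache (LRU->MRU): [cat]
  4. access cat: HIT. Cache (LRU->MRU): [cat]
  5. access cat: HIT. Cache (LRU->MRU): [cat]
  6. access pig: MISS. Cache (LRU->MRU): [cat pig]
  7. access cat: HIT. Cache (LRU->MRU): [pig cat]
  8. access owl: MISS, evict pig. Cache (LRU->MRU): [cat owl]
  9. access owl: HIT. Cache (LRU->MRU): [cat owl]
  10. access owl: HIT. Cache (LRU->MRU): [cat owl]
  11. access owl: HIT. Cache (LRU->MRU): [cat owl]
  12. access owl: HIT. Cache (LRU->MRU): [cat owl]
  13. access apple: MISS, evict cat. Cache (LRU->MRU): [owl apple]
  14. access owl: HIT. Cache (LRU->MRU): [apple owl]
  15. access apple: HIT. Cache (LRU->MRU): [owl apple]
  16. access apple: HIT. Cache (LRU->MRU): [owl apple]
  17. access pig: MISS, evict owl. Cache (LRU->MRU): [apple pig]
  18. access owl: MISS, evict apple. Cache (LRU->MRU): [pig owl]
  19. access owl: HIT. Cache (LRU->MRU): [pig owl]
  20. access elk: MISS, evict pig. Cache (LRU->MRU): [owl elk]
  21. access pig: MISS, evict owl. Cache (LRU->MRU): [elk pig]
Total: 13 hits, 8 misses, 6 evictions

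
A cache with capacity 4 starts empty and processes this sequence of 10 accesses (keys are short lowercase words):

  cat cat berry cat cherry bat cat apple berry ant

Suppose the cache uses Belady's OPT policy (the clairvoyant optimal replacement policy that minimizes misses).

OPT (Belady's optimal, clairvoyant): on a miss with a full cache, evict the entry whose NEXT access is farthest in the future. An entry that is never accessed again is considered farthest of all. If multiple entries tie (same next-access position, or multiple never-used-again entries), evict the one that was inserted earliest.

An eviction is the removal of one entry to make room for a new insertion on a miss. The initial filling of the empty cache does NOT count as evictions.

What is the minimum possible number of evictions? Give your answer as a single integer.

Answer: 2

Derivation:
OPT (Belady) simulation (capacity=4):
  1. access cat: MISS. Cache: [cat]
  2. access cat: HIT. Next use of cat: step 4. Cache: [cat]
  3. access berry: MISS. Cache: [cat berry]
  4. access cat: HIT. Next use of cat: step 7. Cache: [cat berry]
  5. access cherry: MISS. Cache: [cat berry cherry]
  6. access bat: MISS. Cache: [cat berry cherry bat]
  7. access cat: HIT. Next use of cat: never. Cache: [cat berry cherry bat]
  8. access apple: MISS, evict cat (next use: never). Cache: [berry cherry bat apple]
  9. access berry: HIT. Next use of berry: never. Cache: [berry cherry bat apple]
  10. access ant: MISS, evict berry (next use: never). Cache: [cherry bat apple ant]
Total: 4 hits, 6 misses, 2 evictions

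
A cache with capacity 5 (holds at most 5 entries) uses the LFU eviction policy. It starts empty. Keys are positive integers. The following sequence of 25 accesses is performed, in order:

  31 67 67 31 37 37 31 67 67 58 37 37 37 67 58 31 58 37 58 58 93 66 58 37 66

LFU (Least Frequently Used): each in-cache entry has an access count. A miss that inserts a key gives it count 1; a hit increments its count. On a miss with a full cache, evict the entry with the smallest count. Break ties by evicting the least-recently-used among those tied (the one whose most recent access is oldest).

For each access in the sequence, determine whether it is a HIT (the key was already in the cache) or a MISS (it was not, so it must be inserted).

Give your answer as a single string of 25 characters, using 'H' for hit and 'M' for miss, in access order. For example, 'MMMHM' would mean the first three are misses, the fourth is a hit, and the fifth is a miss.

LFU simulation (capacity=5):
  1. access 31: MISS. Cache: [31(c=1)]
  2. access 67: MISS. Cache: [31(c=1) 67(c=1)]
  3. access 67: HIT, count now 2. Cache: [31(c=1) 67(c=2)]
  4. access 31: HIT, count now 2. Cache: [67(c=2) 31(c=2)]
  5. access 37: MISS. Cache: [37(c=1) 67(c=2) 31(c=2)]
  6. access 37: HIT, count now 2. Cache: [67(c=2) 31(c=2) 37(c=2)]
  7. access 31: HIT, count now 3. Cache: [67(c=2) 37(c=2) 31(c=3)]
  8. access 67: HIT, count now 3. Cache: [37(c=2) 31(c=3) 67(c=3)]
  9. access 67: HIT, count now 4. Cache: [37(c=2) 31(c=3) 67(c=4)]
  10. access 58: MISS. Cache: [58(c=1) 37(c=2) 31(c=3) 67(c=4)]
  11. access 37: HIT, count now 3. Cache: [58(c=1) 31(c=3) 37(c=3) 67(c=4)]
  12. access 37: HIT, count now 4. Cache: [58(c=1) 31(c=3) 67(c=4) 37(c=4)]
  13. access 37: HIT, count now 5. Cache: [58(c=1) 31(c=3) 67(c=4) 37(c=5)]
  14. access 67: HIT, count now 5. Cache: [58(c=1) 31(c=3) 37(c=5) 67(c=5)]
  15. access 58: HIT, count now 2. Cache: [58(c=2) 31(c=3) 37(c=5) 67(c=5)]
  16. access 31: HIT, count now 4. Cache: [58(c=2) 31(c=4) 37(c=5) 67(c=5)]
  17. access 58: HIT, count now 3. Cache: [58(c=3) 31(c=4) 37(c=5) 67(c=5)]
  18. access 37: HIT, count now 6. Cache: [58(c=3) 31(c=4) 67(c=5) 37(c=6)]
  19. access 58: HIT, count now 4. Cache: [31(c=4) 58(c=4) 67(c=5) 37(c=6)]
  20. access 58: HIT, count now 5. Cache: [31(c=4) 67(c=5) 58(c=5) 37(c=6)]
  21. access 93: MISS. Cache: [93(c=1) 31(c=4) 67(c=5) 58(c=5) 37(c=6)]
  22. access 66: MISS, evict 93(c=1). Cache: [66(c=1) 31(c=4) 67(c=5) 58(c=5) 37(c=6)]
  23. access 58: HIT, count now 6. Cache: [66(c=1) 31(c=4) 67(c=5) 37(c=6) 58(c=6)]
  24. access 37: HIT, count now 7. Cache: [66(c=1) 31(c=4) 67(c=5) 58(c=6) 37(c=7)]
  25. access 66: HIT, count now 2. Cache: [66(c=2) 31(c=4) 67(c=5) 58(c=6) 37(c=7)]
Total: 19 hits, 6 misses, 1 evictions

Answer: MMHHMHHHHMHHHHHHHHHHMMHHH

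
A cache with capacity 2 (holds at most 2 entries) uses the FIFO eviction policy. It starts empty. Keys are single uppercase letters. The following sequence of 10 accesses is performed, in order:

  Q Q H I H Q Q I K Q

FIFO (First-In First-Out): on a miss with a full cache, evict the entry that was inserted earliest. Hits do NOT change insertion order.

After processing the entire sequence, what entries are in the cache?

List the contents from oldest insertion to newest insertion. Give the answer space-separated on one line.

Answer: Q K

Derivation:
FIFO simulation (capacity=2):
  1. access Q: MISS. Cache (old->new): [Q]
  2. access Q: HIT. Cache (old->new): [Q]
  3. access H: MISS. Cache (old->new): [Q H]
  4. access I: MISS, evict Q. Cache (old->new): [H I]
  5. access H: HIT. Cache (old->new): [H I]
  6. access Q: MISS, evict H. Cache (old->new): [I Q]
  7. access Q: HIT. Cache (old->new): [I Q]
  8. access I: HIT. Cache (old->new): [I Q]
  9. access K: MISS, evict I. Cache (old->new): [Q K]
  10. access Q: HIT. Cache (old->new): [Q K]
Total: 5 hits, 5 misses, 3 evictions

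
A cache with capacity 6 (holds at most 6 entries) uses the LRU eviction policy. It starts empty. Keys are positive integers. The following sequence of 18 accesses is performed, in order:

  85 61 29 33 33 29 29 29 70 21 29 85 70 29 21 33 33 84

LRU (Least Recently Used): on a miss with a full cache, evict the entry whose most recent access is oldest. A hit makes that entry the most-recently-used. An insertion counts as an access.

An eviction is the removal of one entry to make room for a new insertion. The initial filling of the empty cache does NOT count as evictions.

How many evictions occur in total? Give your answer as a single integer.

LRU simulation (capacity=6):
  1. access 85: MISS. Cache (LRU->MRU): [85]
  2. access 61: MISS. Cache (LRU->MRU): [85 61]
  3. access 29: MISS. Cache (LRU->MRU): [85 61 29]
  4. access 33: MISS. Cache (LRU->MRU): [85 61 29 33]
  5. access 33: HIT. Cache (LRU->MRU): [85 61 29 33]
  6. access 29: HIT. Cache (LRU->MRU): [85 61 33 29]
  7. access 29: HIT. Cache (LRU->MRU): [85 61 33 29]
  8. access 29: HIT. Cache (LRU->MRU): [85 61 33 29]
  9. access 70: MISS. Cache (LRU->MRU): [85 61 33 29 70]
  10. access 21: MISS. Cache (LRU->MRU): [85 61 33 29 70 21]
  11. access 29: HIT. Cache (LRU->MRU): [85 61 33 70 21 29]
  12. access 85: HIT. Cache (LRU->MRU): [61 33 70 21 29 85]
  13. access 70: HIT. Cache (LRU->MRU): [61 33 21 29 85 70]
  14. access 29: HIT. Cache (LRU->MRU): [61 33 21 85 70 29]
  15. access 21: HIT. Cache (LRU->MRU): [61 33 85 70 29 21]
  16. access 33: HIT. Cache (LRU->MRU): [61 85 70 29 21 33]
  17. access 33: HIT. Cache (LRU->MRU): [61 85 70 29 21 33]
  18. access 84: MISS, evict 61. Cache (LRU->MRU): [85 70 29 21 33 84]
Total: 11 hits, 7 misses, 1 evictions

Answer: 1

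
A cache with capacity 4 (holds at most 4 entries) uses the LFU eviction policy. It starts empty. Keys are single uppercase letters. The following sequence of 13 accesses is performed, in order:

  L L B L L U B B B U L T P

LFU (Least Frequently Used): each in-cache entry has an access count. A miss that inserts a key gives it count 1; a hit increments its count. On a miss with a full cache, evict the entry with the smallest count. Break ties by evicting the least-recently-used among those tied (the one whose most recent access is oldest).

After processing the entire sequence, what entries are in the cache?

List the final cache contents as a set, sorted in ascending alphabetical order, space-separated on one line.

LFU simulation (capacity=4):
  1. access L: MISS. Cache: [L(c=1)]
  2. access L: HIT, count now 2. Cache: [L(c=2)]
  3. access B: MISS. Cache: [B(c=1) L(c=2)]
  4. access L: HIT, count now 3. Cache: [B(c=1) L(c=3)]
  5. access L: HIT, count now 4. Cache: [B(c=1) L(c=4)]
  6. access U: MISS. Cache: [B(c=1) U(c=1) L(c=4)]
  7. access B: HIT, count now 2. Cache: [U(c=1) B(c=2) L(c=4)]
  8. access B: HIT, count now 3. Cache: [U(c=1) B(c=3) L(c=4)]
  9. access B: HIT, count now 4. Cache: [U(c=1) L(c=4) B(c=4)]
  10. access U: HIT, count now 2. Cache: [U(c=2) L(c=4) B(c=4)]
  11. access L: HIT, count now 5. Cache: [U(c=2) B(c=4) L(c=5)]
  12. access T: MISS. Cache: [T(c=1) U(c=2) B(c=4) L(c=5)]
  13. access P: MISS, evict T(c=1). Cache: [P(c=1) U(c=2) B(c=4) L(c=5)]
Total: 8 hits, 5 misses, 1 evictions

Answer: B L P U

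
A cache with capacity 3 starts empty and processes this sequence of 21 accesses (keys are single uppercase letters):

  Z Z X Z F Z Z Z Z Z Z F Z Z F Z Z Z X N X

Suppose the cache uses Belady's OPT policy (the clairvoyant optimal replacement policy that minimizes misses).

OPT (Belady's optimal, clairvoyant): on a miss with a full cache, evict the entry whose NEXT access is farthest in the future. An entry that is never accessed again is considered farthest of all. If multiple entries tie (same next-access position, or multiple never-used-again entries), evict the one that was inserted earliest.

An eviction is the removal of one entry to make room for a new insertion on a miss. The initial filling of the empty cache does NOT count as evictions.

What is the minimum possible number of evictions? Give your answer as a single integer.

OPT (Belady) simulation (capacity=3):
  1. access Z: MISS. Cache: [Z]
  2. access Z: HIT. Next use of Z: step 4. Cache: [Z]
  3. access X: MISS. Cache: [Z X]
  4. access Z: HIT. Next use of Z: step 6. Cache: [Z X]
  5. access F: MISS. Cache: [Z X F]
  6. access Z: HIT. Next use of Z: step 7. Cache: [Z X F]
  7. access Z: HIT. Next use of Z: step 8. Cache: [Z X F]
  8. access Z: HIT. Next use of Z: step 9. Cache: [Z X F]
  9. access Z: HIT. Next use of Z: step 10. Cache: [Z X F]
  10. access Z: HIT. Next use of Z: step 11. Cache: [Z X F]
  11. access Z: HIT. Next use of Z: step 13. Cache: [Z X F]
  12. access F: HIT. Next use of F: step 15. Cache: [Z X F]
  13. access Z: HIT. Next use of Z: step 14. Cache: [Z X F]
  14. access Z: HIT. Next use of Z: step 16. Cache: [Z X F]
  15. access F: HIT. Next use of F: never. Cache: [Z X F]
  16. access Z: HIT. Next use of Z: step 17. Cache: [Z X F]
  17. access Z: HIT. Next use of Z: step 18. Cache: [Z X F]
  18. access Z: HIT. Next use of Z: never. Cache: [Z X F]
  19. access X: HIT. Next use of X: step 21. Cache: [Z X F]
  20. access N: MISS, evict Z (next use: never). Cache: [X F N]
  21. access X: HIT. Next use of X: never. Cache: [X F N]
Total: 17 hits, 4 misses, 1 evictions

Answer: 1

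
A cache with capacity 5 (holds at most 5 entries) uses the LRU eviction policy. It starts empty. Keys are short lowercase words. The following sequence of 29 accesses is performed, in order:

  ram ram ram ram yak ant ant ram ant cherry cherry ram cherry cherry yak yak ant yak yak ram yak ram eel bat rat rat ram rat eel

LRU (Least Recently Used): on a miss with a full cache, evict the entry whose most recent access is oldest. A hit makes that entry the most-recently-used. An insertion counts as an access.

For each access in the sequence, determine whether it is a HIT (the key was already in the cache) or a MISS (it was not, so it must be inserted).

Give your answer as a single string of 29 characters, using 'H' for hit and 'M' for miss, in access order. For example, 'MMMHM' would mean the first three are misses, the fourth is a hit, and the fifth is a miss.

Answer: MHHHMMHHHMHHHHHHHHHHHHMMMHHHH

Derivation:
LRU simulation (capacity=5):
  1. access ram: MISS. Cache (LRU->MRU): [ram]
  2. access ram: HIT. Cache (LRU->MRU): [ram]
  3. access ram: HIT. Cache (LRU->MRU): [ram]
  4. access ram: HIT. Cache (LRU->MRU): [ram]
  5. access yak: MISS. Cache (LRU->MRU): [ram yak]
  6. access ant: MISS. Cache (LRU->MRU): [ram yak ant]
  7. access ant: HIT. Cache (LRU->MRU): [ram yak ant]
  8. access ram: HIT. Cache (LRU->MRU): [yak ant ram]
  9. access ant: HIT. Cache (LRU->MRU): [yak ram ant]
  10. access cherry: MISS. Cache (LRU->MRU): [yak ram ant cherry]
  11. access cherry: HIT. Cache (LRU->MRU): [yak ram ant cherry]
  12. access ram: HIT. Cache (LRU->MRU): [yak ant cherry ram]
  13. access cherry: HIT. Cache (LRU->MRU): [yak ant ram cherry]
  14. access cherry: HIT. Cache (LRU->MRU): [yak ant ram cherry]
  15. access yak: HIT. Cache (LRU->MRU): [ant ram cherry yak]
  16. access yak: HIT. Cache (LRU->MRU): [ant ram cherry yak]
  17. access ant: HIT. Cache (LRU->MRU): [ram cherry yak ant]
  18. access yak: HIT. Cache (LRU->MRU): [ram cherry ant yak]
  19. access yak: HIT. Cache (LRU->MRU): [ram cherry ant yak]
  20. access ram: HIT. Cache (LRU->MRU): [cherry ant yak ram]
  21. access yak: HIT. Cache (LRU->MRU): [cherry ant ram yak]
  22. access ram: HIT. Cache (LRU->MRU): [cherry ant yak ram]
  23. access eel: MISS. Cache (LRU->MRU): [cherry ant yak ram eel]
  24. access bat: MISS, evict cherry. Cache (LRU->MRU): [ant yak ram eel bat]
  25. access rat: MISS, evict ant. Cache (LRU->MRU): [yak ram eel bat rat]
  26. access rat: HIT. Cache (LRU->MRU): [yak ram eel bat rat]
  27. access ram: HIT. Cache (LRU->MRU): [yak eel bat rat ram]
  28. access rat: HIT. Cache (LRU->MRU): [yak eel bat ram rat]
  29. access eel: HIT. Cache (LRU->MRU): [yak bat ram rat eel]
Total: 22 hits, 7 misses, 2 evictions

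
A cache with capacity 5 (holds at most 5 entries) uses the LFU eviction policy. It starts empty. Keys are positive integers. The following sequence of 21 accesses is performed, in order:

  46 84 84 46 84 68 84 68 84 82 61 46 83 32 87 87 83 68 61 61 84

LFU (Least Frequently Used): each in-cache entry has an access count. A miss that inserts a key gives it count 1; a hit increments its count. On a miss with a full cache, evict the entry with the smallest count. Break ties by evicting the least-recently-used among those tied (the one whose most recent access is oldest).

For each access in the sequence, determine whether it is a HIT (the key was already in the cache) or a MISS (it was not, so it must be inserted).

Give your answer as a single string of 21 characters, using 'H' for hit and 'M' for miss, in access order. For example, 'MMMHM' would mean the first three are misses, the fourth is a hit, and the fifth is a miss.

LFU simulation (capacity=5):
  1. access 46: MISS. Cache: [46(c=1)]
  2. access 84: MISS. Cache: [46(c=1) 84(c=1)]
  3. access 84: HIT, count now 2. Cache: [46(c=1) 84(c=2)]
  4. access 46: HIT, count now 2. Cache: [84(c=2) 46(c=2)]
  5. access 84: HIT, count now 3. Cache: [46(c=2) 84(c=3)]
  6. access 68: MISS. Cache: [68(c=1) 46(c=2) 84(c=3)]
  7. access 84: HIT, count now 4. Cache: [68(c=1) 46(c=2) 84(c=4)]
  8. access 68: HIT, count now 2. Cache: [46(c=2) 68(c=2) 84(c=4)]
  9. access 84: HIT, count now 5. Cache: [46(c=2) 68(c=2) 84(c=5)]
  10. access 82: MISS. Cache: [82(c=1) 46(c=2) 68(c=2) 84(c=5)]
  11. access 61: MISS. Cache: [82(c=1) 61(c=1) 46(c=2) 68(c=2) 84(c=5)]
  12. access 46: HIT, count now 3. Cache: [82(c=1) 61(c=1) 68(c=2) 46(c=3) 84(c=5)]
  13. access 83: MISS, evict 82(c=1). Cache: [61(c=1) 83(c=1) 68(c=2) 46(c=3) 84(c=5)]
  14. access 32: MISS, evict 61(c=1). Cache: [83(c=1) 32(c=1) 68(c=2) 46(c=3) 84(c=5)]
  15. access 87: MISS, evict 83(c=1). Cache: [32(c=1) 87(c=1) 68(c=2) 46(c=3) 84(c=5)]
  16. access 87: HIT, count now 2. Cache: [32(c=1) 68(c=2) 87(c=2) 46(c=3) 84(c=5)]
  17. access 83: MISS, evict 32(c=1). Cache: [83(c=1) 68(c=2) 87(c=2) 46(c=3) 84(c=5)]
  18. access 68: HIT, count now 3. Cache: [83(c=1) 87(c=2) 46(c=3) 68(c=3) 84(c=5)]
  19. access 61: MISS, evict 83(c=1). Cache: [61(c=1) 87(c=2) 46(c=3) 68(c=3) 84(c=5)]
  20. access 61: HIT, count now 2. Cache: [87(c=2) 61(c=2) 46(c=3) 68(c=3) 84(c=5)]
  21. access 84: HIT, count now 6. Cache: [87(c=2) 61(c=2) 46(c=3) 68(c=3) 84(c=6)]
Total: 11 hits, 10 misses, 5 evictions

Answer: MMHHHMHHHMMHMMMHMHMHH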